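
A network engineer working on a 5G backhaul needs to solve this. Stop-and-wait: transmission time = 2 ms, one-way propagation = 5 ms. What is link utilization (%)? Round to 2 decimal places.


Given: Ttrans = 2 ms, Tprop = 5 ms
RTT = 2 * Tprop = 2 * 5 = 10 ms
U = Ttrans / (Ttrans + RTT)
U = 2 / (2 + 10)
U = 2 / 12 = 0.166667
U% = 16.67%

16.67


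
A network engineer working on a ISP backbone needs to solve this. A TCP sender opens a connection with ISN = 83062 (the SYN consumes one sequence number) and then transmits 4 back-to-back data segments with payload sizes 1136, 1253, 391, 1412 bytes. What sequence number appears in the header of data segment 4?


The SYN occupies sequence number ISN = 83062, so the first data byte is ISN + 1 = 83063.
SEQ of data segment i = (ISN + 1) + sum of payload sizes of segments 1..i-1.
Segment 1: SEQ = 83063, payload = 1136 bytes
Segment 2: SEQ = 84199, payload = 1253 bytes
Segment 3: SEQ = 85452, payload = 391 bytes
Segment 4: SEQ = 85843, payload = 1412 bytes
SEQ of segment 4 = 83063 + 1136 + 1253 + 391 = 85843

85843


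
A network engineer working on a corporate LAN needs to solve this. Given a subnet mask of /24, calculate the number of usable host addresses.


Given: subnet mask /24
Host bits = 32 - 24 = 8
Total addresses = 2^8 = 256
Usable hosts = 256 - 2 (network + broadcast) = 254

254


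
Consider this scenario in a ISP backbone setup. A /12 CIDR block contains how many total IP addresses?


Given: CIDR prefix /12
Host bits = 32 - 12 = 20
Total addresses = 2^20 = 1048576

1048576


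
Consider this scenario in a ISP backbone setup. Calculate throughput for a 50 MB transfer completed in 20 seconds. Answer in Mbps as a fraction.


Given: file = 50 MB, time = 20 s
File in Mb = 50 * 8 = 400 Mb
Throughput = 400 / 20 Mbps
Throughput = 20 Mbps

20


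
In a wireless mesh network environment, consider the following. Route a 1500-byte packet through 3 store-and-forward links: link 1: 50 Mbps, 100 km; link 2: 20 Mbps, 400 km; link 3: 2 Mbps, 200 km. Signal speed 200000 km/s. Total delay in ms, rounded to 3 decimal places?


Packet = 1500 bytes = 12000 bits. Store-and-forward: sum (t_trans + t_prop) per link.
Link 1: t_trans = 12000/(50*10^6) s = 0.2400 ms; t_prop = 100/200000 s = 0.5000 ms; subtotal = 0.7400 ms
Link 2: t_trans = 12000/(20*10^6) s = 0.6000 ms; t_prop = 400/200000 s = 2.0000 ms; subtotal = 2.6000 ms
Link 3: t_trans = 12000/(2*10^6) s = 6.0000 ms; t_prop = 200/200000 s = 1.0000 ms; subtotal = 7.0000 ms
End-to-end = 0.7400 + 2.6000 + 7.0000 = 10.3400 ms -> 10.340 ms (3 dp)

10.340


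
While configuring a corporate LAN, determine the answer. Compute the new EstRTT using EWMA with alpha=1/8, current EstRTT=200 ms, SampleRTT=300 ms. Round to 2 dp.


Given: EstRTT = 200 ms, SampleRTT = 300 ms, alpha = 1/8
New EstRTT = (1 - alpha) * EstRTT + alpha * SampleRTT
(7/8) * 200 = 175
(1/8) * 300 = 37.5
New EstRTT = 175 + 37.5 = 212.5 ms -> 212.50 ms (2 dp)

212.50


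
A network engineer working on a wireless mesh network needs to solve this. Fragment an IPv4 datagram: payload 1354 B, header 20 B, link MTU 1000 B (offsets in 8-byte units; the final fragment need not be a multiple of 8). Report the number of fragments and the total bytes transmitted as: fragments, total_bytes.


Max data per non-final fragment = floor((MTU - header)/8)*8 = floor((1000 - 20)/8)*8 = floor(980/8)*8 = 976 B
Final fragment needs no 8-byte alignment: it can carry up to MTU - header = 980 B
Non-final fragments needed = ceil((payload - 980) / 976) = ceil(374/976) = ceil(0.3832) = 1
Number of fragments = 1 + 1 = 2
Fragment sizes (data): 1 * 976 B + 378 B (last, 378 <= 980 OK)
Total bytes sent = payload + n_frags * header = 1354 + 2*20 = 1354 + 40 = 1394 B

2, 1394


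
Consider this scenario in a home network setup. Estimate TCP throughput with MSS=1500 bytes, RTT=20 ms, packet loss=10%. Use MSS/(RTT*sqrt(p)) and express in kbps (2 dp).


Given: MSS = 1500 bytes, RTT = 20 ms, loss = 10%
RTT in seconds = 20 / 1000 = 0.02
Loss rate = 10% = 0.1
sqrt(loss) = sqrt(0.1) = 0.316227766017
Throughput (bytes/s) = 1500 / (0.02 * 0.316227766017) = 237170.8245
Throughput (kbps) = 237170.8245 * 8 / 1000 = 1897.366596 -> 1897.37 kbps (2 dp)

1897.37


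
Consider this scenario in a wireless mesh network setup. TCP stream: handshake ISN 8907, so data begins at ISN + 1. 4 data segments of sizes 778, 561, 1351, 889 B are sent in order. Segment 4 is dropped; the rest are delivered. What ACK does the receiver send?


SYN uses sequence number 8907; first data byte = ISN + 1 = 8908.
Segment 1: SEQ = 8908, len = 778 B, covers [8908, 9685]
Segment 2: SEQ = 9686, len = 561 B, covers [9686, 10246]
Segment 3: SEQ = 10247, len = 1351 B, covers [10247, 11597]
Segment 4: SEQ = 11598, len = 889 B, covers [11598, 12486] [LOST]
In-order data received: bytes [8908, 11597] (segments 1..3).
Segment 4 missing -> gap begins at byte 11598.
Cumulative ACK = next expected in-order byte = 8908 + 778 + 561 + 1351 = 11598

11598


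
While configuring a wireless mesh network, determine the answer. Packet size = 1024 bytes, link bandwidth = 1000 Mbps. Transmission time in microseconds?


Given: packet = 1024 bytes, bandwidth = 1000 Mbps
Packet in bits = 1024 * 8 = 8192 bits
Bandwidth = 1000 * 10^6 = 1000000000 bps
Time = 8192 / 1000000000 seconds
Time in us = 8192 * 10^6 / 1000000000 = 8.192

8.192


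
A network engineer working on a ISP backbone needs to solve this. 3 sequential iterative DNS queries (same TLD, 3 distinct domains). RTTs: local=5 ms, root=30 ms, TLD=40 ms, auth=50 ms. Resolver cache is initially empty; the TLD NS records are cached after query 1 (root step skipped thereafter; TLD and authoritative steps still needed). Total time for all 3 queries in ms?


Lookup 1 (cold cache): local + root + TLD + auth = 5 + 30 + 40 + 50 = 125 ms
Lookups 2..3 (TLD NS cached -> skip root; new domain -> still ask TLD and auth): local + TLD + auth = 5 + 40 + 50 = 95 ms each
Remaining 2 lookups: 2 * 95 = 190 ms
Total = 125 + 190 = 315 ms

315


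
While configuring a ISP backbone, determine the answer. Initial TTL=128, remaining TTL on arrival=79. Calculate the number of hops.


Given: initial TTL = 128, received TTL = 79
Hops = initial TTL - received TTL
Hops = 128 - 79 = 49

49


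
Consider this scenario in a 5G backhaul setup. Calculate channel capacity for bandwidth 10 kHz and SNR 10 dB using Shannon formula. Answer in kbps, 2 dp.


Given: B = 10 kHz, SNR = 10 dB
SNR linear = 10^(10/10) = 10
1 + SNR = 11
log2(11) = 3.4594316186
C = 10 * 1000 * 3.4594316186 = 34594.3162 bps
C = 34.594316 kbps -> 34.59 kbps (2 dp)

34.59


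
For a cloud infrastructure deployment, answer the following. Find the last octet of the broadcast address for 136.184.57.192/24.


Given: IP = 136.184.57.192, prefix = /24
Host bits = 32 - 24 = 8
Network last octet = 192 AND mask = 0
Host part size = 2^8 - 1 = 255
Broadcast last octet = 0 OR 255 = 255

255


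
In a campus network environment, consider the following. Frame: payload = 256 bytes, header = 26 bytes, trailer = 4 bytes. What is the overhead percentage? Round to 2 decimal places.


Given: payload = 256 B, header = 26 B, trailer = 4 B
Overhead bytes = header + trailer = 26 + 4 = 30
Total frame = payload + overhead = 256 + 30 = 286
Overhead % = 30 / 286 * 100 = 10.4895% -> 10.49% (2 dp)

10.49


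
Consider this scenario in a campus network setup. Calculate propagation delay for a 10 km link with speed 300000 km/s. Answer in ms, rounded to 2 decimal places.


Given: distance = 10 km, speed = 300000 km/s
Delay = distance / speed = 10 / 300000 seconds
Delay in ms = 10 * 1000 / 300000
Delay = 0.0333 ms
Rounded to 2 dp = 0.03 ms

0.03


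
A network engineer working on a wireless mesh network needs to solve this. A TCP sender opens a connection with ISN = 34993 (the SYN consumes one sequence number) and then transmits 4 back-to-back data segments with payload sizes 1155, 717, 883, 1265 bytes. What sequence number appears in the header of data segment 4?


The SYN occupies sequence number ISN = 34993, so the first data byte is ISN + 1 = 34994.
SEQ of data segment i = (ISN + 1) + sum of payload sizes of segments 1..i-1.
Segment 1: SEQ = 34994, payload = 1155 bytes
Segment 2: SEQ = 36149, payload = 717 bytes
Segment 3: SEQ = 36866, payload = 883 bytes
Segment 4: SEQ = 37749, payload = 1265 bytes
SEQ of segment 4 = 34994 + 1155 + 717 + 883 = 37749

37749


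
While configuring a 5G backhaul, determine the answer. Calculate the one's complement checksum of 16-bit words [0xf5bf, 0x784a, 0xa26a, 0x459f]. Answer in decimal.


Given words: [0xf5bf, 0x784a, 0xa26a, 0x459f]
Step 1: Sum all words
Raw sum = 62911 + 30794 + 41578 + 17823 = 153106
Step 2: Fold carry: (22034 + 2) = 22036
One's complement = ~22036 & 0xFFFF = 43499

43499


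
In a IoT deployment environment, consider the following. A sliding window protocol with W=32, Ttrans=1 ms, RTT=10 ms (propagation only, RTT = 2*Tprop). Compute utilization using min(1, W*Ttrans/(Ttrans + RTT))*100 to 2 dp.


Given: W = 32, Ttrans = 1 ms, RTT = 10 ms (= 2 * Tprop, Tprop = 5 ms)
Cycle time = Ttrans + RTT = 1 + 10 = 11 ms (first packet sent until its ACK returns)
W * Ttrans = 32 * 1 = 32 ms of sending per cycle
W * Ttrans / (Ttrans + RTT) = 32 / 11 = 2.909091
U = min(1, 2.909091) = 1.000000
U% = 100.00%

100.00


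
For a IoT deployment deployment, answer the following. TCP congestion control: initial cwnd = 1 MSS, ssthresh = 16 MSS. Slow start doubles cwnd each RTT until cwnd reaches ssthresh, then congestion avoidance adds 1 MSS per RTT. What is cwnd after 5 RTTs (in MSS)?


RTT 0: cwnd = 1 MSS (initial)
RTT 1: cwnd = 2 MSS (slow start, doubled)
RTT 2: cwnd = 4 MSS (slow start, doubled)
RTT 3: cwnd = 8 MSS (slow start, doubled)
RTT 4: cwnd = 16 MSS (slow start, doubled)
RTT 5: cwnd = 17 MSS (congestion avoidance, +1)

17


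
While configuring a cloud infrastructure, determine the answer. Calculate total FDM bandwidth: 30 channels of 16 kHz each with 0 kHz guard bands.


Given: 30 channels, 16 kHz each, guard = 0 kHz
Channel bandwidth = 30 * 16 = 480 kHz
Guard bands = 29 gaps * 0 kHz = 0 kHz
Total = 480 + 0 = 480 kHz

480


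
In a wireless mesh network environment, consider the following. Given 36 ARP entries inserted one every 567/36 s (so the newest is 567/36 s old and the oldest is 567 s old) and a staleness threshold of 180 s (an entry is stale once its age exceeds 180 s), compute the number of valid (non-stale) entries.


Ages are k * 567/36 s for k = 1..36 (spacing = 15.7500 s).
Entry k is valid iff k * 567/36 <= 180 iff k <= 36 * 180 / 567 = 11.4286
n_valid = floor(11.4286) = 11
(n_stale = 36 - 11 = 25)

11


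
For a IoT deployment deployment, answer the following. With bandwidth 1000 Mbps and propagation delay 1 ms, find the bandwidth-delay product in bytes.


Given: bandwidth = 1000 Mbps, delay = 1 ms
BDP in bits = 1000 * 10^6 * 1 / 1000
BDP in bits = 1000000
BDP in bytes = 1000000 / 8 = 125000

125000


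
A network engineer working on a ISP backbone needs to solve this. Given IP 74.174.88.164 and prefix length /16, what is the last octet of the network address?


Given: IP = 74.174.88.164, prefix = /16
Subnet mask = 255.255.0.0
Last octet of IP: 164
Last octet of mask: 0
Network last octet = 164 AND 0 = 0

0


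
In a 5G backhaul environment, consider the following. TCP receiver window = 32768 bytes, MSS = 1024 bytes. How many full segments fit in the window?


Given: RWND = 32768 bytes, MSS = 1024 bytes
Full segments = floor(RWND / MSS)
Full segments = floor(32768 / 1024)
Full segments = floor(32.0) = 32

32


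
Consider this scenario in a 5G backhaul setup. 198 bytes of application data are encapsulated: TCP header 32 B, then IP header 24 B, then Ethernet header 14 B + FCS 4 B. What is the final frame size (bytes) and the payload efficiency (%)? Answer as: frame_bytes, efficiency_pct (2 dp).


TCP segment = 198 + 32 = 230 B
IP packet = 230 + 24 = 254 B
Ethernet frame = 254 + 14 + 4 = 272 B
Efficiency = app / frame = 198 / 272 = 0.727941 = 72.7941% -> 72.79% (2 dp)

272, 72.79


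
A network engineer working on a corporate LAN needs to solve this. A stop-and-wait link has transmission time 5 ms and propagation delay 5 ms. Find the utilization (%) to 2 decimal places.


Given: Ttrans = 5 ms, Tprop = 5 ms
RTT = 2 * Tprop = 2 * 5 = 10 ms
U = Ttrans / (Ttrans + RTT)
U = 5 / (5 + 10)
U = 5 / 15 = 0.333333
U% = 33.33%

33.33


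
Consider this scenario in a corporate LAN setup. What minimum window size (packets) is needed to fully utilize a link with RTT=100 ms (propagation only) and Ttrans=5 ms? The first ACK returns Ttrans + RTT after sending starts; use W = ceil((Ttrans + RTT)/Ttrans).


Given: Ttrans = 5 ms, RTT = 100 ms (= 2 * Tprop, Tprop = 50 ms)
Time until first ACK returns = Ttrans + RTT = 5 + 100 = 105 ms
Need W * Ttrans >= Ttrans + RTT  ->  W >= (Ttrans + RTT) / Ttrans
(Ttrans + RTT) / Ttrans = 105 / 5 = 21
W_min = ceil(21) = 21

21


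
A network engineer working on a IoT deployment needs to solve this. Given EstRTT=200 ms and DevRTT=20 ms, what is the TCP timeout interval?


Given: EstRTT = 200 ms, DevRTT = 20 ms
Timeout = EstRTT + 4 * DevRTT
4 * DevRTT = 4 * 20 = 80
Timeout = 200 + 80 = 280 ms

280


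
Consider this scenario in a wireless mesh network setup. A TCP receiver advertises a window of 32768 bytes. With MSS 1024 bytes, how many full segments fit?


Given: RWND = 32768 bytes, MSS = 1024 bytes
Full segments = floor(RWND / MSS)
Full segments = floor(32768 / 1024)
Full segments = floor(32.0) = 32

32


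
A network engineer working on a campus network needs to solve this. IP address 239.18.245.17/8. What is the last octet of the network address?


Given: IP = 239.18.245.17, prefix = /8
Subnet mask = 255.0.0.0
Last octet of IP: 17
Last octet of mask: 0
Network last octet = 17 AND 0 = 0

0


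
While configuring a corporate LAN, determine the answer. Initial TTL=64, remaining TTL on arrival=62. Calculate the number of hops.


Given: initial TTL = 64, received TTL = 62
Hops = initial TTL - received TTL
Hops = 64 - 62 = 2

2


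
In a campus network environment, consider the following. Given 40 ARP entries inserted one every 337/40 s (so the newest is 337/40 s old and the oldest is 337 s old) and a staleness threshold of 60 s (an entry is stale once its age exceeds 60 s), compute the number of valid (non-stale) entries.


Ages are k * 337/40 s for k = 1..40 (spacing = 8.4250 s).
Entry k is valid iff k * 337/40 <= 60 iff k <= 40 * 60 / 337 = 7.1217
n_valid = floor(7.1217) = 7
(n_stale = 40 - 7 = 33)

7


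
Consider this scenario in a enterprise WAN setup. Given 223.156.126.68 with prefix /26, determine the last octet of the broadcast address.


Given: IP = 223.156.126.68, prefix = /26
Host bits = 32 - 26 = 6
Network last octet = 68 AND mask = 64
Host part size = 2^6 - 1 = 63
Broadcast last octet = 64 OR 63 = 127

127


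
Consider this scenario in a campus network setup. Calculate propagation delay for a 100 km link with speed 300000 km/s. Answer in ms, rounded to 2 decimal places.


Given: distance = 100 km, speed = 300000 km/s
Delay = distance / speed = 100 / 300000 seconds
Delay in ms = 100 * 1000 / 300000
Delay = 0.3333 ms
Rounded to 2 dp = 0.33 ms

0.33


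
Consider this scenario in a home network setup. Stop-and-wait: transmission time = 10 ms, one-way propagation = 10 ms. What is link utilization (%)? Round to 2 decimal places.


Given: Ttrans = 10 ms, Tprop = 10 ms
RTT = 2 * Tprop = 2 * 10 = 20 ms
U = Ttrans / (Ttrans + RTT)
U = 10 / (10 + 20)
U = 10 / 30 = 0.333333
U% = 33.33%

33.33


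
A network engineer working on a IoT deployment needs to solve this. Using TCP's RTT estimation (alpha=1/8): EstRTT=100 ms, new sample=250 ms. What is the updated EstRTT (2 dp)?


Given: EstRTT = 100 ms, SampleRTT = 250 ms, alpha = 1/8
New EstRTT = (1 - alpha) * EstRTT + alpha * SampleRTT
(7/8) * 100 = 87.5
(1/8) * 250 = 31.25
New EstRTT = 87.5 + 31.25 = 118.75 ms -> 118.75 ms (2 dp)

118.75


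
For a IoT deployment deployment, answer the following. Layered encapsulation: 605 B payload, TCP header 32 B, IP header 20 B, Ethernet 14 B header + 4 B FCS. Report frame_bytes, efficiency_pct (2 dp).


TCP segment = 605 + 32 = 637 B
IP packet = 637 + 20 = 657 B
Ethernet frame = 657 + 14 + 4 = 675 B
Efficiency = app / frame = 605 / 675 = 0.896296 = 89.6296% -> 89.63% (2 dp)

675, 89.63


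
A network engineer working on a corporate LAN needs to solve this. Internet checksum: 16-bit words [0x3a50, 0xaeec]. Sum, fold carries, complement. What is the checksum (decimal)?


Given words: [0x3a50, 0xaeec]
Step 1: Sum all words
Raw sum = 14928 + 44780 = 59708
One's complement = ~59708 & 0xFFFF = 5827

5827


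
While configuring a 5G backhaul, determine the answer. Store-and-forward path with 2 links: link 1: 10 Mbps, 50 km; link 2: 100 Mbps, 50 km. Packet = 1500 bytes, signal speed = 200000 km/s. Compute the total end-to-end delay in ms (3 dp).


Packet = 1500 bytes = 12000 bits. Store-and-forward: sum (t_trans + t_prop) per link.
Link 1: t_trans = 12000/(10*10^6) s = 1.2000 ms; t_prop = 50/200000 s = 0.2500 ms; subtotal = 1.4500 ms
Link 2: t_trans = 12000/(100*10^6) s = 0.1200 ms; t_prop = 50/200000 s = 0.2500 ms; subtotal = 0.3700 ms
End-to-end = 1.4500 + 0.3700 = 1.8200 ms -> 1.820 ms (3 dp)

1.820


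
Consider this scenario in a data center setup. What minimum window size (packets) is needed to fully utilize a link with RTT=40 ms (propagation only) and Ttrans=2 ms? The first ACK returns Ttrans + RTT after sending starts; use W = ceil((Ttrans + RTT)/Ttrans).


Given: Ttrans = 2 ms, RTT = 40 ms (= 2 * Tprop, Tprop = 20 ms)
Time until first ACK returns = Ttrans + RTT = 2 + 40 = 42 ms
Need W * Ttrans >= Ttrans + RTT  ->  W >= (Ttrans + RTT) / Ttrans
(Ttrans + RTT) / Ttrans = 42 / 2 = 21
W_min = ceil(21) = 21

21


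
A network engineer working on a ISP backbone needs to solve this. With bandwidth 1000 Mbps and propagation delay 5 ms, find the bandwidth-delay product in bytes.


Given: bandwidth = 1000 Mbps, delay = 5 ms
BDP in bits = 1000 * 10^6 * 5 / 1000
BDP in bits = 5000000
BDP in bytes = 5000000 / 8 = 625000

625000


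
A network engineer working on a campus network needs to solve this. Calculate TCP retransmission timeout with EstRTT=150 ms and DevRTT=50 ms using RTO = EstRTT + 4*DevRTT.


Given: EstRTT = 150 ms, DevRTT = 50 ms
Timeout = EstRTT + 4 * DevRTT
4 * DevRTT = 4 * 50 = 200
Timeout = 150 + 200 = 350 ms

350


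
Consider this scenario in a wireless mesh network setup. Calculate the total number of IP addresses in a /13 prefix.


Given: CIDR prefix /13
Host bits = 32 - 13 = 19
Total addresses = 2^19 = 524288

524288


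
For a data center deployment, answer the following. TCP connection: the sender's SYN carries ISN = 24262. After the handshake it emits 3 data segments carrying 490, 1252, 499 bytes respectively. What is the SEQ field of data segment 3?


The SYN occupies sequence number ISN = 24262, so the first data byte is ISN + 1 = 24263.
SEQ of data segment i = (ISN + 1) + sum of payload sizes of segments 1..i-1.
Segment 1: SEQ = 24263, payload = 490 bytes
Segment 2: SEQ = 24753, payload = 1252 bytes
Segment 3: SEQ = 26005, payload = 499 bytes
SEQ of segment 3 = 24263 + 490 + 1252 = 26005

26005


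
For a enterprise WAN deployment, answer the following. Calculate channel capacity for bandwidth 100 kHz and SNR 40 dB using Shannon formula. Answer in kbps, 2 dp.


Given: B = 100 kHz, SNR = 40 dB
SNR linear = 10^(40/10) = 10000
1 + SNR = 10001
log2(10001) = 13.2878566418
C = 100 * 1000 * 13.2878566418 = 1328785.6642 bps
C = 1328.785664 kbps -> 1328.79 kbps (2 dp)

1328.79


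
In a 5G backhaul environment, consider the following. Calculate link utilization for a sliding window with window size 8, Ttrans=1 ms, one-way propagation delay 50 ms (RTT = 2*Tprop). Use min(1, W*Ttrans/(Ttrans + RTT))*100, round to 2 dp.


Given: W = 8, Ttrans = 1 ms, RTT = 100 ms (= 2 * Tprop, Tprop = 50 ms)
Cycle time = Ttrans + RTT = 1 + 100 = 101 ms (first packet sent until its ACK returns)
W * Ttrans = 8 * 1 = 8 ms of sending per cycle
W * Ttrans / (Ttrans + RTT) = 8 / 101 = 0.079208
U = min(1, 0.079208) = 0.079208
U% = 7.92%

7.92


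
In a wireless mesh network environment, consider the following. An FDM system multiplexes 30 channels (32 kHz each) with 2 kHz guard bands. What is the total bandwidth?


Given: 30 channels, 32 kHz each, guard = 2 kHz
Channel bandwidth = 30 * 32 = 960 kHz
Guard bands = 29 gaps * 2 kHz = 58 kHz
Total = 960 + 58 = 1018 kHz

1018


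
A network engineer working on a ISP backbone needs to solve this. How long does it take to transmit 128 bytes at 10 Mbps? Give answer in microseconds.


Given: packet = 128 bytes, bandwidth = 10 Mbps
Packet in bits = 128 * 8 = 1024 bits
Bandwidth = 10 * 10^6 = 10000000 bps
Time = 1024 / 10000000 seconds
Time in us = 1024 * 10^6 / 10000000 = 102.4

102.4


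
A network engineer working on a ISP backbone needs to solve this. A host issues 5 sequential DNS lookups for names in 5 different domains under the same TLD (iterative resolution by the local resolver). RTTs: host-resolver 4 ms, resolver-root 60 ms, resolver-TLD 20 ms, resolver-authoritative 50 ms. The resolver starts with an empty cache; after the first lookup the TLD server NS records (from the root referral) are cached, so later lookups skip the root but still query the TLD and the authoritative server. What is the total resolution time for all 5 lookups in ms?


Lookup 1 (cold cache): local + root + TLD + auth = 4 + 60 + 20 + 50 = 134 ms
Lookups 2..5 (TLD NS cached -> skip root; new domain -> still ask TLD and auth): local + TLD + auth = 4 + 20 + 50 = 74 ms each
Remaining 4 lookups: 4 * 74 = 296 ms
Total = 134 + 296 = 430 ms

430


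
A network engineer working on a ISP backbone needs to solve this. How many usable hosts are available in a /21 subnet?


Given: subnet mask /21
Host bits = 32 - 21 = 11
Total addresses = 2^11 = 2048
Usable hosts = 2048 - 2 (network + broadcast) = 2046

2046


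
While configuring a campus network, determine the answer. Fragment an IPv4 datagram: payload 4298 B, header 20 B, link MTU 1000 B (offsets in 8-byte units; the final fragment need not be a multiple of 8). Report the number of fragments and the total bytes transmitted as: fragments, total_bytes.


Max data per non-final fragment = floor((MTU - header)/8)*8 = floor((1000 - 20)/8)*8 = floor(980/8)*8 = 976 B
Final fragment needs no 8-byte alignment: it can carry up to MTU - header = 980 B
Non-final fragments needed = ceil((payload - 980) / 976) = ceil(3318/976) = ceil(3.3996) = 4
Number of fragments = 4 + 1 = 5
Fragment sizes (data): 4 * 976 B + 394 B (last, 394 <= 980 OK)
Total bytes sent = payload + n_frags * header = 4298 + 5*20 = 4298 + 100 = 4398 B

5, 4398


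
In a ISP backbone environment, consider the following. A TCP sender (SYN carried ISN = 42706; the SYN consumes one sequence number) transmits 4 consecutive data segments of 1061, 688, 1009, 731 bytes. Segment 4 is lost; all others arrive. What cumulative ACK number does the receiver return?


SYN uses sequence number 42706; first data byte = ISN + 1 = 42707.
Segment 1: SEQ = 42707, len = 1061 B, covers [42707, 43767]
Segment 2: SEQ = 43768, len = 688 B, covers [43768, 44455]
Segment 3: SEQ = 44456, len = 1009 B, covers [44456, 45464]
Segment 4: SEQ = 45465, len = 731 B, covers [45465, 46195] [LOST]
In-order data received: bytes [42707, 45464] (segments 1..3).
Segment 4 missing -> gap begins at byte 45465.
Cumulative ACK = next expected in-order byte = 42707 + 1061 + 688 + 1009 = 45465

45465


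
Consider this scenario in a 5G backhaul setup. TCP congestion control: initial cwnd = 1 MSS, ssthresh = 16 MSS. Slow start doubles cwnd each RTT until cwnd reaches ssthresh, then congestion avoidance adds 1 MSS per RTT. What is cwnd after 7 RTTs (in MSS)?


RTT 0: cwnd = 1 MSS (initial)
RTT 1: cwnd = 2 MSS (slow start, doubled)
RTT 2: cwnd = 4 MSS (slow start, doubled)
RTT 3: cwnd = 8 MSS (slow start, doubled)
RTT 4: cwnd = 16 MSS (slow start, doubled)
RTT 5: cwnd = 17 MSS (congestion avoidance, +1)
RTT 6: cwnd = 18 MSS (congestion avoidance, +1)
RTT 7: cwnd = 19 MSS (congestion avoidance, +1)

19


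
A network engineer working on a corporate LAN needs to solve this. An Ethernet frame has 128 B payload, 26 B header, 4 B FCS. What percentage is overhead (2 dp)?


Given: payload = 128 B, header = 26 B, trailer = 4 B
Overhead bytes = header + trailer = 26 + 4 = 30
Total frame = payload + overhead = 128 + 30 = 158
Overhead % = 30 / 158 * 100 = 18.9873% -> 18.99% (2 dp)

18.99


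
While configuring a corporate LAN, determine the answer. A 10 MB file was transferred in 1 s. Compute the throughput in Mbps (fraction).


Given: file = 10 MB, time = 1 s
File in Mb = 10 * 8 = 80 Mb
Throughput = 80 / 1 Mbps
Throughput = 80 Mbps

80


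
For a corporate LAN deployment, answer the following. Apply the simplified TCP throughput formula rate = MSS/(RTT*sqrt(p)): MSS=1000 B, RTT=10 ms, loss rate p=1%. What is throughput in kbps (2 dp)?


Given: MSS = 1000 bytes, RTT = 10 ms, loss = 1%
RTT in seconds = 10 / 1000 = 0.01
Loss rate = 1% = 0.01
sqrt(loss) = sqrt(0.01) = 0.1
Throughput (bytes/s) = 1000 / (0.01 * 0.1) = 1000000.0000
Throughput (kbps) = 1000000.0000 * 8 / 1000 = 8000.000000 -> 8000.00 kbps (2 dp)

8000.00


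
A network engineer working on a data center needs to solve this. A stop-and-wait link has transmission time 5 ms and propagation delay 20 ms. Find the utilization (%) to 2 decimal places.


Given: Ttrans = 5 ms, Tprop = 20 ms
RTT = 2 * Tprop = 2 * 20 = 40 ms
U = Ttrans / (Ttrans + RTT)
U = 5 / (5 + 40)
U = 5 / 45 = 0.111111
U% = 11.11%

11.11


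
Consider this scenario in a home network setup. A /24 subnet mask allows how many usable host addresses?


Given: subnet mask /24
Host bits = 32 - 24 = 8
Total addresses = 2^8 = 256
Usable hosts = 256 - 2 (network + broadcast) = 254

254


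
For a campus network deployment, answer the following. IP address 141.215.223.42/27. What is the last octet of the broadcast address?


Given: IP = 141.215.223.42, prefix = /27
Host bits = 32 - 27 = 5
Network last octet = 42 AND mask = 32
Host part size = 2^5 - 1 = 31
Broadcast last octet = 32 OR 31 = 63

63


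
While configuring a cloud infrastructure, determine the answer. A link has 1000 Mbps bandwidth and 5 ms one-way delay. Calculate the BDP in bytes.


Given: bandwidth = 1000 Mbps, delay = 5 ms
BDP in bits = 1000 * 10^6 * 5 / 1000
BDP in bits = 5000000
BDP in bytes = 5000000 / 8 = 625000

625000


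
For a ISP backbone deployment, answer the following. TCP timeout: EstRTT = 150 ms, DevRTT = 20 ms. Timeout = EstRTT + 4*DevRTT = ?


Given: EstRTT = 150 ms, DevRTT = 20 ms
Timeout = EstRTT + 4 * DevRTT
4 * DevRTT = 4 * 20 = 80
Timeout = 150 + 80 = 230 ms

230


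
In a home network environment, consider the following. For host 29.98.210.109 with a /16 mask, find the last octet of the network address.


Given: IP = 29.98.210.109, prefix = /16
Subnet mask = 255.255.0.0
Last octet of IP: 109
Last octet of mask: 0
Network last octet = 109 AND 0 = 0

0


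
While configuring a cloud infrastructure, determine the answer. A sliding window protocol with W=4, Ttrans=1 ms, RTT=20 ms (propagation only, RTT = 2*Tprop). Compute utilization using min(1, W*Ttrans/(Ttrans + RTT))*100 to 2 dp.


Given: W = 4, Ttrans = 1 ms, RTT = 20 ms (= 2 * Tprop, Tprop = 10 ms)
Cycle time = Ttrans + RTT = 1 + 20 = 21 ms (first packet sent until its ACK returns)
W * Ttrans = 4 * 1 = 4 ms of sending per cycle
W * Ttrans / (Ttrans + RTT) = 4 / 21 = 0.190476
U = min(1, 0.190476) = 0.190476
U% = 19.05%

19.05


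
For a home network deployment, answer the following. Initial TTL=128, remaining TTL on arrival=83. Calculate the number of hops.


Given: initial TTL = 128, received TTL = 83
Hops = initial TTL - received TTL
Hops = 128 - 83 = 45

45


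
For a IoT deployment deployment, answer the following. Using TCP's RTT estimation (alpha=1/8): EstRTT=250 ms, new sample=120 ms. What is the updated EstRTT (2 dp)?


Given: EstRTT = 250 ms, SampleRTT = 120 ms, alpha = 1/8
New EstRTT = (1 - alpha) * EstRTT + alpha * SampleRTT
(7/8) * 250 = 218.75
(1/8) * 120 = 15
New EstRTT = 218.75 + 15 = 233.75 ms -> 233.75 ms (2 dp)

233.75


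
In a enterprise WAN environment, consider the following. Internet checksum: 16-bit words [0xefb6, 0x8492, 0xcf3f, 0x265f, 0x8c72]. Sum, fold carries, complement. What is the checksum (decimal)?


Given words: [0xefb6, 0x8492, 0xcf3f, 0x265f, 0x8c72]
Step 1: Sum all words
Raw sum = 61366 + 33938 + 53055 + 9823 + 35954 = 194136
Step 2: Fold carry: (63064 + 2) = 63066
One's complement = ~63066 & 0xFFFF = 2469

2469


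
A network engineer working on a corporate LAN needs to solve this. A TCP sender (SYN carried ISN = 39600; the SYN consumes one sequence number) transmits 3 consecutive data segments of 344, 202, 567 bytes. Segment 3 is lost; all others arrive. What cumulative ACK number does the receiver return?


SYN uses sequence number 39600; first data byte = ISN + 1 = 39601.
Segment 1: SEQ = 39601, len = 344 B, covers [39601, 39944]
Segment 2: SEQ = 39945, len = 202 B, covers [39945, 40146]
Segment 3: SEQ = 40147, len = 567 B, covers [40147, 40713] [LOST]
In-order data received: bytes [39601, 40146] (segments 1..2).
Segment 3 missing -> gap begins at byte 40147.
Cumulative ACK = next expected in-order byte = 39601 + 344 + 202 = 40147

40147


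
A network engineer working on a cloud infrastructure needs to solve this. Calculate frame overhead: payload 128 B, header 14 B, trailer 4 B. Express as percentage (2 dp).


Given: payload = 128 B, header = 14 B, trailer = 4 B
Overhead bytes = header + trailer = 14 + 4 = 18
Total frame = payload + overhead = 128 + 18 = 146
Overhead % = 18 / 146 * 100 = 12.3288% -> 12.33% (2 dp)

12.33


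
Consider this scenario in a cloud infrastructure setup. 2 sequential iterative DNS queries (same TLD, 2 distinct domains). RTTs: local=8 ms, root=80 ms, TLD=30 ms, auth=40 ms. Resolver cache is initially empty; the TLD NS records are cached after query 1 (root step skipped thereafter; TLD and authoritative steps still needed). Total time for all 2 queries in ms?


Lookup 1 (cold cache): local + root + TLD + auth = 8 + 80 + 30 + 40 = 158 ms
Lookups 2..2 (TLD NS cached -> skip root; new domain -> still ask TLD and auth): local + TLD + auth = 8 + 30 + 40 = 78 ms each
Remaining 1 lookups: 1 * 78 = 78 ms
Total = 158 + 78 = 236 ms

236


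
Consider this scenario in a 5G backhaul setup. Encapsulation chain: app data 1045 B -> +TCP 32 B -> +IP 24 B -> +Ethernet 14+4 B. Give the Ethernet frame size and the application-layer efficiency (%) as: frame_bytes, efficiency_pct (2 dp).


TCP segment = 1045 + 32 = 1077 B
IP packet = 1077 + 24 = 1101 B
Ethernet frame = 1101 + 14 + 4 = 1119 B
Efficiency = app / frame = 1045 / 1119 = 0.933870 = 93.3870% -> 93.39% (2 dp)

1119, 93.39


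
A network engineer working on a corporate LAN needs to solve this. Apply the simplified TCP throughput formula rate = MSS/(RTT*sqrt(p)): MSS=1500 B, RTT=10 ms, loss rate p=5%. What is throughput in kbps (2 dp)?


Given: MSS = 1500 bytes, RTT = 10 ms, loss = 5%
RTT in seconds = 10 / 1000 = 0.01
Loss rate = 5% = 0.05
sqrt(loss) = sqrt(0.05) = 0.223606797750
Throughput (bytes/s) = 1500 / (0.01 * 0.223606797750) = 670820.3932
Throughput (kbps) = 670820.3932 * 8 / 1000 = 5366.563146 -> 5366.56 kbps (2 dp)

5366.56


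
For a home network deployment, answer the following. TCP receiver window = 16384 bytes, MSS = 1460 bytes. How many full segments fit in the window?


Given: RWND = 16384 bytes, MSS = 1460 bytes
Full segments = floor(RWND / MSS)
Full segments = floor(16384 / 1460)
Full segments = floor(11.2219) = 11

11


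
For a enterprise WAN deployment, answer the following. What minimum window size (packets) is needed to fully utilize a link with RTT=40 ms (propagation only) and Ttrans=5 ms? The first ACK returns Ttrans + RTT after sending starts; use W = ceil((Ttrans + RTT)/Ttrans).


Given: Ttrans = 5 ms, RTT = 40 ms (= 2 * Tprop, Tprop = 20 ms)
Time until first ACK returns = Ttrans + RTT = 5 + 40 = 45 ms
Need W * Ttrans >= Ttrans + RTT  ->  W >= (Ttrans + RTT) / Ttrans
(Ttrans + RTT) / Ttrans = 45 / 5 = 9
W_min = ceil(9) = 9

9


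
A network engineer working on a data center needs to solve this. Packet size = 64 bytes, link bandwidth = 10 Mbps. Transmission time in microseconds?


Given: packet = 64 bytes, bandwidth = 10 Mbps
Packet in bits = 64 * 8 = 512 bits
Bandwidth = 10 * 10^6 = 10000000 bps
Time = 512 / 10000000 seconds
Time in us = 512 * 10^6 / 10000000 = 51.2

51.2


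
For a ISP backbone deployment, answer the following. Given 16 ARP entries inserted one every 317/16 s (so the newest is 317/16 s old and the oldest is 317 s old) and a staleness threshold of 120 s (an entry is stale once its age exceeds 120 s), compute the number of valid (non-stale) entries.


Ages are k * 317/16 s for k = 1..16 (spacing = 19.8125 s).
Entry k is valid iff k * 317/16 <= 120 iff k <= 16 * 120 / 317 = 6.0568
n_valid = floor(6.0568) = 6
(n_stale = 16 - 6 = 10)

6


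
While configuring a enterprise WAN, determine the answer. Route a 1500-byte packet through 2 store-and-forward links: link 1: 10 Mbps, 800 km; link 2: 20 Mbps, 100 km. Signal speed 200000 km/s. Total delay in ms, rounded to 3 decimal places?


Packet = 1500 bytes = 12000 bits. Store-and-forward: sum (t_trans + t_prop) per link.
Link 1: t_trans = 12000/(10*10^6) s = 1.2000 ms; t_prop = 800/200000 s = 4.0000 ms; subtotal = 5.2000 ms
Link 2: t_trans = 12000/(20*10^6) s = 0.6000 ms; t_prop = 100/200000 s = 0.5000 ms; subtotal = 1.1000 ms
End-to-end = 5.2000 + 1.1000 = 6.3000 ms -> 6.300 ms (3 dp)

6.300


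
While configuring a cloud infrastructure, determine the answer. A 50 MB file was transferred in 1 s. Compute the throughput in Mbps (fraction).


Given: file = 50 MB, time = 1 s
File in Mb = 50 * 8 = 400 Mb
Throughput = 400 / 1 Mbps
Throughput = 400 Mbps

400


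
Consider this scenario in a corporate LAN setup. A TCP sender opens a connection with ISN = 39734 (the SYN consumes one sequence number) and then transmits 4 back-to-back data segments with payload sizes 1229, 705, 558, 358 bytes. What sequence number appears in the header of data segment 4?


The SYN occupies sequence number ISN = 39734, so the first data byte is ISN + 1 = 39735.
SEQ of data segment i = (ISN + 1) + sum of payload sizes of segments 1..i-1.
Segment 1: SEQ = 39735, payload = 1229 bytes
Segment 2: SEQ = 40964, payload = 705 bytes
Segment 3: SEQ = 41669, payload = 558 bytes
Segment 4: SEQ = 42227, payload = 358 bytes
SEQ of segment 4 = 39735 + 1229 + 705 + 558 = 42227

42227


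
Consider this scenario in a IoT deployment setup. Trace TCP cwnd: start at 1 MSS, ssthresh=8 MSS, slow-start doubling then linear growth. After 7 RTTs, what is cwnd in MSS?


RTT 0: cwnd = 1 MSS (initial)
RTT 1: cwnd = 2 MSS (slow start, doubled)
RTT 2: cwnd = 4 MSS (slow start, doubled)
RTT 3: cwnd = 8 MSS (slow start, doubled)
RTT 4: cwnd = 9 MSS (congestion avoidance, +1)
RTT 5: cwnd = 10 MSS (congestion avoidance, +1)
RTT 6: cwnd = 11 MSS (congestion avoidance, +1)
RTT 7: cwnd = 12 MSS (congestion avoidance, +1)

12


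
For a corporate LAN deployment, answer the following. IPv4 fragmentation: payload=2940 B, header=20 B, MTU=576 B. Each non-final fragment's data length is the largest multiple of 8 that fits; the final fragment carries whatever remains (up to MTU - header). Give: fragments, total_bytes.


Max data per non-final fragment = floor((MTU - header)/8)*8 = floor((576 - 20)/8)*8 = floor(556/8)*8 = 552 B
Final fragment needs no 8-byte alignment: it can carry up to MTU - header = 556 B
Non-final fragments needed = ceil((payload - 556) / 552) = ceil(2384/552) = ceil(4.3188) = 5
Number of fragments = 5 + 1 = 6
Fragment sizes (data): 5 * 552 B + 180 B (last, 180 <= 556 OK)
Total bytes sent = payload + n_frags * header = 2940 + 6*20 = 2940 + 120 = 3060 B

6, 3060


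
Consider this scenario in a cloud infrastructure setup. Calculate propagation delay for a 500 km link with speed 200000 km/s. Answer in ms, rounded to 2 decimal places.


Given: distance = 500 km, speed = 200000 km/s
Delay = distance / speed = 500 / 200000 seconds
Delay in ms = 500 * 1000 / 200000
Delay = 2.5000 ms
Rounded to 2 dp = 2.50 ms

2.50


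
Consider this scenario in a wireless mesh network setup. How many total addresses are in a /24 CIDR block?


Given: CIDR prefix /24
Host bits = 32 - 24 = 8
Total addresses = 2^8 = 256

256


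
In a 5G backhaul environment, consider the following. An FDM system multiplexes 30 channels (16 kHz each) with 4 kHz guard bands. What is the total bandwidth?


Given: 30 channels, 16 kHz each, guard = 4 kHz
Channel bandwidth = 30 * 16 = 480 kHz
Guard bands = 29 gaps * 4 kHz = 116 kHz
Total = 480 + 116 = 596 kHz

596


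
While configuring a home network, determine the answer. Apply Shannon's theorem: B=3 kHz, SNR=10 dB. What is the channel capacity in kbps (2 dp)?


Given: B = 3 kHz, SNR = 10 dB
SNR linear = 10^(10/10) = 10
1 + SNR = 11
log2(11) = 3.4594316186
C = 3 * 1000 * 3.4594316186 = 10378.2949 bps
C = 10.378295 kbps -> 10.38 kbps (2 dp)

10.38


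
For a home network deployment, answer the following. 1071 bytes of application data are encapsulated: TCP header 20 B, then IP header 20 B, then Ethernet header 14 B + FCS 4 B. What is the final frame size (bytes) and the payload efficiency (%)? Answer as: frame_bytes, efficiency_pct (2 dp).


TCP segment = 1071 + 20 = 1091 B
IP packet = 1091 + 20 = 1111 B
Ethernet frame = 1111 + 14 + 4 = 1129 B
Efficiency = app / frame = 1071 / 1129 = 0.948627 = 94.8627% -> 94.86% (2 dp)

1129, 94.86


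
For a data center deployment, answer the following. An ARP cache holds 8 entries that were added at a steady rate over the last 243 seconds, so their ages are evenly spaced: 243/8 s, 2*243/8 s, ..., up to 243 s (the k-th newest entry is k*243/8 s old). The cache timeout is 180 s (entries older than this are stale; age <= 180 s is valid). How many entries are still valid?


Ages are k * 243/8 s for k = 1..8 (spacing = 30.3750 s).
Entry k is valid iff k * 243/8 <= 180 iff k <= 8 * 180 / 243 = 5.9259
n_valid = floor(5.9259) = 5
(n_stale = 8 - 5 = 3)

5


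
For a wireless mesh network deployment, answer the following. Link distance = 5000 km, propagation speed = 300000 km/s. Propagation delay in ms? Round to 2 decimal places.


Given: distance = 5000 km, speed = 300000 km/s
Delay = distance / speed = 5000 / 300000 seconds
Delay in ms = 5000 * 1000 / 300000
Delay = 16.6667 ms
Rounded to 2 dp = 16.67 ms

16.67


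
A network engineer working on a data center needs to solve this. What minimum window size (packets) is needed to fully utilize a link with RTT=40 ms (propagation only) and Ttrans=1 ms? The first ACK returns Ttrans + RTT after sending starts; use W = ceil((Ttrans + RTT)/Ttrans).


Given: Ttrans = 1 ms, RTT = 40 ms (= 2 * Tprop, Tprop = 20 ms)
Time until first ACK returns = Ttrans + RTT = 1 + 40 = 41 ms
Need W * Ttrans >= Ttrans + RTT  ->  W >= (Ttrans + RTT) / Ttrans
(Ttrans + RTT) / Ttrans = 41 / 1 = 41
W_min = ceil(41) = 41

41


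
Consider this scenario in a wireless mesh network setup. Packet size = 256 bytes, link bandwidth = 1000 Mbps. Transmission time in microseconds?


Given: packet = 256 bytes, bandwidth = 1000 Mbps
Packet in bits = 256 * 8 = 2048 bits
Bandwidth = 1000 * 10^6 = 1000000000 bps
Time = 2048 / 1000000000 seconds
Time in us = 2048 * 10^6 / 1000000000 = 2.048

2.048


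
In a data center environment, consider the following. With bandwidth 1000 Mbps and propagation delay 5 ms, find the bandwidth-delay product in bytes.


Given: bandwidth = 1000 Mbps, delay = 5 ms
BDP in bits = 1000 * 10^6 * 5 / 1000
BDP in bits = 5000000
BDP in bytes = 5000000 / 8 = 625000

625000


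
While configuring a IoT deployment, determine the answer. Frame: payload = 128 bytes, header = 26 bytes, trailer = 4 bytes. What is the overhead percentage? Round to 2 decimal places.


Given: payload = 128 B, header = 26 B, trailer = 4 B
Overhead bytes = header + trailer = 26 + 4 = 30
Total frame = payload + overhead = 128 + 30 = 158
Overhead % = 30 / 158 * 100 = 18.9873% -> 18.99% (2 dp)

18.99
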